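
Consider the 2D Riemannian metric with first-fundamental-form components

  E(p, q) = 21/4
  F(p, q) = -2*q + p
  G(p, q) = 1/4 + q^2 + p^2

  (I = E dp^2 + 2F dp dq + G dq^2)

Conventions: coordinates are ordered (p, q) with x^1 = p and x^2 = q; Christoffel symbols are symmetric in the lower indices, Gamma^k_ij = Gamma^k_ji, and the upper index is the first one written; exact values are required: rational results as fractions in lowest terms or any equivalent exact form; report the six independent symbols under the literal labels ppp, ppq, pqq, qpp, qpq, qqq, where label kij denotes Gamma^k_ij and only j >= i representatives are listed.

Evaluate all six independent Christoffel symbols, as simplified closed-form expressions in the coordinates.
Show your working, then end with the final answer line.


E = 21/4; F = -2*q + p; G = 1/4 + q^2 + p^2
Gamma^k_ij = (1/2) g^{kl} (d_i g_jl + d_j g_il - d_l g_ij), with g^inv = (1/(EG-F^2)) [[G, -F], [-F, E]]
first partials: E_p = 0, E_q = 0, F_p = 1, F_q = -2, G_p = 2*p, G_q = 2*q
D = EG - F^2 = 21/16 + (5/4)*q^2 + 4*p*q + (17/4)*p^2
expanded: Gamma^p_pp = (G E_p - 2F F_p + F E_q)/(2D), Gamma^p_pq = (G E_q - F G_p)/(2D), Gamma^p_qq = (2G F_q - G G_p - F G_q)/(2D), Gamma^q_pp = (2E F_p - E E_q - F E_p)/(2D), Gamma^q_pq = (E G_p - F E_q)/(2D), Gamma^q_qq = (E G_q - 2F F_q + F G_p)/(2D); substitute and cancel common factors

Answer: Gamma_ppp = (-16*p + 32*q)/(68*p^2 + 64*p*q + 20*q^2 + 21), Gamma_ppq = (-16*p^2 + 32*p*q)/(68*p^2 + 64*p*q + 20*q^2 + 21), Gamma_pqq = (-16*p^3 - 32*p^2 - 16*p*q^2 - 16*p*q - 4*p - 8)/(68*p^2 + 64*p*q + 20*q^2 + 21), Gamma_qpp = 84/(68*p^2 + 64*p*q + 20*q^2 + 21), Gamma_qpq = 84*p/(68*p^2 + 64*p*q + 20*q^2 + 21), Gamma_qqq = (16*p^2 - 32*p*q + 32*p + 20*q)/(68*p^2 + 64*p*q + 20*q^2 + 21)


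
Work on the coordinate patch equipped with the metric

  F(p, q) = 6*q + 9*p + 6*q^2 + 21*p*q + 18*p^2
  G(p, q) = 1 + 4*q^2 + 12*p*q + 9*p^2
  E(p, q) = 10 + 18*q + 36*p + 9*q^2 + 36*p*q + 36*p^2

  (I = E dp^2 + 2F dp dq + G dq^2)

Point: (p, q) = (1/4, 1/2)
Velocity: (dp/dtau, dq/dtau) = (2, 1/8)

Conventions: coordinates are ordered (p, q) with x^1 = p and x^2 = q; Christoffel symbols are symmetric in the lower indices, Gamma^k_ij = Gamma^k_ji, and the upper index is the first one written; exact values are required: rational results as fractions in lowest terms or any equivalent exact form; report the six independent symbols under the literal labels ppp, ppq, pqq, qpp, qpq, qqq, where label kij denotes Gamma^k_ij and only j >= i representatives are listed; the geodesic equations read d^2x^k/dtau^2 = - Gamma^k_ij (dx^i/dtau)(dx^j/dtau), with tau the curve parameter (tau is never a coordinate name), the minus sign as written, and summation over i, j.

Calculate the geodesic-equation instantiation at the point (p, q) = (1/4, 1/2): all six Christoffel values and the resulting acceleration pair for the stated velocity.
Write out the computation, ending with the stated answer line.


E = 37, F = 21/2, G = 65/16 at the point
E_p = 72, E_q = 36, F_p = 57/2, F_q = 69/4, G_p = 21/2, G_q = 7
EG - F^2 = 641/16;  g^inv = (16/641) * [[65/16, -21/2], [-21/2, 37]]
first-kind symbols [ij,l] = (1/2)(d_i g_jl + d_j g_il - d_l g_ij): [pp,p] = E_p/2 = 36, [pp,q] = F_p - E_q/2 = 21/2, [pq,p] = E_q/2 = 18, [pq,q] = G_p/2 = 21/4, [qq,p] = F_q - G_p/2 = 12, [qq,q] = G_q/2 = 7/2
Gamma^p_ij = (G*[ij,p] - F*[ij,q])/(EG - F^2), Gamma^q_ij = (E*[ij,q] - F*[ij,p])/(EG - F^2)
Gamma_ppp = 576/641, Gamma_ppq = 288/641, Gamma_pqq = 192/641, Gamma_qpp = 168/641, Gamma_qpq = 84/641, Gamma_qqq = 56/641
d^2p/dtau^2 = -(Gamma_ppp*(2)^2 + 2*Gamma_ppq*(2)*(1/8) + Gamma_pqq*(1/8)^2) = -2451/641
d^2q/dtau^2 = -(Gamma_qpp*(2)^2 + 2*Gamma_qpq*(2)*(1/8) + Gamma_qqq*(1/8)^2) = -5719/5128

Answer: Gamma_ppp = 576/641, Gamma_ppq = 288/641, Gamma_pqq = 192/641, Gamma_qpp = 168/641, Gamma_qpq = 84/641, Gamma_qqq = 56/641; accelerations (d^2p/dtau^2, d^2q/dtau^2) = (-2451/641, -5719/5128)


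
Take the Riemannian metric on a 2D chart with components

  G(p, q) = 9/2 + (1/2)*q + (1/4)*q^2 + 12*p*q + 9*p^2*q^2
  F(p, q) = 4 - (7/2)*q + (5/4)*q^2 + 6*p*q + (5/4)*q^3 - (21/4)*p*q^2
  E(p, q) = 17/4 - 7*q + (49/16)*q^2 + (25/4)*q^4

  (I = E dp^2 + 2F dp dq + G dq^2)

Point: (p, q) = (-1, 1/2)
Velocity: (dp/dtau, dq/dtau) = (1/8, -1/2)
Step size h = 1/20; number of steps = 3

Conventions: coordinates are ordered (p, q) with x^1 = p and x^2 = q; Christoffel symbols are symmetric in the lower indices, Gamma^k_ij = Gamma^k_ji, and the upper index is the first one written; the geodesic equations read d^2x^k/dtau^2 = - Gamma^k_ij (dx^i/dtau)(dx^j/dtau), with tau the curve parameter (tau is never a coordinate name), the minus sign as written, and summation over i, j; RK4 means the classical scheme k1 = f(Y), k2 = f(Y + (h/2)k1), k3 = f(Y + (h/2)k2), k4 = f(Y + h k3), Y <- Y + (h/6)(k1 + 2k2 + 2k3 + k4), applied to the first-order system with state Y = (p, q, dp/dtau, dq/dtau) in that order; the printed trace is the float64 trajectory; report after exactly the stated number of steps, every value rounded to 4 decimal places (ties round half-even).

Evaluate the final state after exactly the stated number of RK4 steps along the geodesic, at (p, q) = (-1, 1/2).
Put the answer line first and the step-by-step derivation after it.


Answer: p = -0.9771, q = 0.4250, dp/dtau = 0.1811, dq/dtau = -0.4978

f(Y) = (dp/dtau, dq/dtau, -Gamma^p_ij Y'^i Y'^j, -Gamma^q_ij Y'^i Y'^j) with the Gammas evaluated at the stage position; h = 0.050000; intermediate values shown to 6 dp
step 0: p = -1.0000, q = 0.5000, dp/dtau = 0.1250, dq/dtau = -0.5000
step 1:
  k1: at (p, q) = (-1.000000, 0.500000), (dp/dtau, dq/dtau) = (0.125000, -0.500000); Gamma_ppp = -2.244670, Gamma_ppq = -1.252792, Gamma_pqq = -1.900508, Gamma_qpp = 4.149239, Gamma_qpq = 1.921827, Gamma_qqq = 0.785787; k1 = (0.125000, -0.500000, 0.353601, -0.021050)
  k2: at (p, q) = (-0.996875, 0.487500), (dp/dtau, dq/dtau) = (0.133840, -0.500526); Gamma_ppp = -2.443754, Gamma_ppq = -1.496287, Gamma_pqq = -2.085461, Gamma_qpp = 4.407680, Gamma_qpq = 2.173371, Gamma_qqq = 0.883131; k2 = (0.133840, -0.500526, 0.365765, -0.009013)
  k3: at (p, q) = (-0.996654, 0.487487), (dp/dtau, dq/dtau) = (0.134144, -0.500225); Gamma_ppp = -2.445087, Gamma_ppq = -1.497722, Gamma_pqq = -2.086173, Gamma_qpp = 4.408457, Gamma_qpq = 2.175013, Gamma_qqq = 0.883611; k3 = (0.134144, -0.500225, 0.365011, -0.008534)
  k4: at (p, q) = (-0.993293, 0.474989), (dp/dtau, dq/dtau) = (0.143251, -0.500427); Gamma_ppp = -2.637610, Gamma_ppq = -1.737681, Gamma_pqq = -2.270897, Gamma_qpp = 4.641046, Gamma_qpq = 2.415479, Gamma_qqq = 0.988835; k4 = (0.143251, -0.500427, 0.373683, 0.003446)
  Y <- Y + (h/6)(k1 + 2k2 + 2k3 + k4): p = -0.9933, q = 0.4750, dp/dtau = 0.1432, dq/dtau = -0.5004
step 2:
  k1: at (p, q) = (-0.993298, 0.474984), (dp/dtau, dq/dtau) = (0.143240, -0.500439); Gamma_ppp = -2.637648, Gamma_ppq = -1.737734, Gamma_pqq = -2.270951, Gamma_qpp = 4.641117, Gamma_qpq = 2.415527, Gamma_qqq = 0.988861; k1 = (0.143240, -0.500439, 0.373722, 0.003429)
  k2: at (p, q) = (-0.989717, 0.462473), (dp/dtau, dq/dtau) = (0.152583, -0.500353); Gamma_ppp = -2.822590, Gamma_ppq = -1.972998, Gamma_pqq = -2.454904, Gamma_qpp = 4.848256, Gamma_qpq = 2.644022, Gamma_qqq = 1.100955; k2 = (0.152583, -0.500353, 0.379049, 0.015215)
  k3: at (p, q) = (-0.989484, 0.462475), (dp/dtau, dq/dtau) = (0.152717, -0.500059); Gamma_ppp = -2.823756, Gamma_ppq = -1.974310, Gamma_pqq = -2.455559, Gamma_qpp = 4.848628, Gamma_qpq = 2.645405, Gamma_qqq = 1.101578; k3 = (0.152717, -0.500059, 0.378346, 0.015504)
  k4: at (p, q) = (-0.985662, 0.449981), (dp/dtau, dq/dtau) = (0.162158, -0.499664); Gamma_ppp = -2.999840, Gamma_ppq = -2.203335, Gamma_pqq = -2.637805, Gamma_qpp = 5.030316, Gamma_qpq = 2.860690, Gamma_qqq = 1.219376; k4 = (0.162158, -0.499664, 0.380399, 0.026864)
  Y <- Y + (h/6)(k1 + 2k2 + 2k3 + k4): p = -0.9857, q = 0.4500, dp/dtau = 0.1621, dq/dtau = -0.4997
step 3:
  k1: at (p, q) = (-0.985665, 0.449976), (dp/dtau, dq/dtau) = (0.162148, -0.499675); Gamma_ppp = -2.999885, Gamma_ppq = -2.203397, Gamma_pqq = -2.637861, Gamma_qpp = 5.030375, Gamma_qpq = 2.860746, Gamma_qqq = 1.219410; k1 = (0.162148, -0.499675, 0.380437, 0.026848)
  k2: at (p, q) = (-0.981611, 0.437484), (dp/dtau, dq/dtau) = (0.171659, -0.499004); Gamma_ppp = -3.166489, Gamma_ppq = -2.425290, Gamma_pqq = -2.817886, Gamma_qpp = 5.187726, Gamma_qpq = 3.062443, Gamma_qqq = 1.341775; k2 = (0.171659, -0.499004, 0.379480, 0.037674)
  k3: at (p, q) = (-0.981373, 0.437501), (dp/dtau, dq/dtau) = (0.171635, -0.498733); Gamma_ppp = -3.167453, Gamma_ppq = -2.426434, Gamma_pqq = -2.818470, Gamma_qpp = 5.187793, Gamma_qpq = 3.063548, Gamma_qqq = 1.342462; k3 = (0.171635, -0.498733, 0.378954, 0.037738)
  k4: at (p, q) = (-0.977083, 0.425040), (dp/dtau, dq/dtau) = (0.181096, -0.497788); Gamma_ppp = -3.323664, Gamma_ppq = -2.639881, Gamma_pqq = -2.995363, Gamma_qpp = 5.321580, Gamma_qpq = 3.250889, Gamma_qqq = 1.468084; k4 = (0.181096, -0.497788, 0.375275, 0.047812)
  Y <- Y + (h/6)(k1 + 2k2 + 2k3 + k4): p = -0.9771, q = 0.4250, dp/dtau = 0.1811, dq/dtau = -0.4978


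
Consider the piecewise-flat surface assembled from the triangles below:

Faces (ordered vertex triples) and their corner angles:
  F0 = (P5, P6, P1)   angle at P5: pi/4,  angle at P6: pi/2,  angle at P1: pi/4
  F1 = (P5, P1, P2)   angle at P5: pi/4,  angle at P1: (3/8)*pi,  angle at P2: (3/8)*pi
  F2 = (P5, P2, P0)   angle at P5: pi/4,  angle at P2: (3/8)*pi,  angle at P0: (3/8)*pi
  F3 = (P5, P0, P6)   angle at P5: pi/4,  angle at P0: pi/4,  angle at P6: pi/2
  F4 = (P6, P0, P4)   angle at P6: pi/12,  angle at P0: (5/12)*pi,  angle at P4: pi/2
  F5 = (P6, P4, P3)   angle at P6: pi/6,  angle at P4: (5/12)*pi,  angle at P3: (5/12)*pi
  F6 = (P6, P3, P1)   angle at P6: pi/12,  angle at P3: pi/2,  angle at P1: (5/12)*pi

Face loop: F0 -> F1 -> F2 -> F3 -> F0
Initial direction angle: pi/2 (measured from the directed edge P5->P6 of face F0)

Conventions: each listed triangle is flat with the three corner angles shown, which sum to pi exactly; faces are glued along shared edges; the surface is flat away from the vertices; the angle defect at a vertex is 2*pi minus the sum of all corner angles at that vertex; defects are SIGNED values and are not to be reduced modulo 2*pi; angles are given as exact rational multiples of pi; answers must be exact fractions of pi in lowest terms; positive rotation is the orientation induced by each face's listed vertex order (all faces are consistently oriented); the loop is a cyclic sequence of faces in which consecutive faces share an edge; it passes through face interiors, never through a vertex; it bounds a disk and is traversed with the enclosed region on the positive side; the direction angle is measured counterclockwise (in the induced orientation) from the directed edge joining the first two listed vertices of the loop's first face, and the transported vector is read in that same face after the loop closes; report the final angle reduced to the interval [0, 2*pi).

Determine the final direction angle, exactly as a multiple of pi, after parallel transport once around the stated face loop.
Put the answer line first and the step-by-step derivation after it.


Answer: final direction angle = (3/2)*pi

enclosed vertex P5: corner angles sum to pi, defect = 2*pi - pi = pi
the final direction is the initial angle plus the enclosed defects, taken mod 2*pi in the induced orientation
final angle = pi/2 + pi = (3/2)*pi (mod 2*pi)


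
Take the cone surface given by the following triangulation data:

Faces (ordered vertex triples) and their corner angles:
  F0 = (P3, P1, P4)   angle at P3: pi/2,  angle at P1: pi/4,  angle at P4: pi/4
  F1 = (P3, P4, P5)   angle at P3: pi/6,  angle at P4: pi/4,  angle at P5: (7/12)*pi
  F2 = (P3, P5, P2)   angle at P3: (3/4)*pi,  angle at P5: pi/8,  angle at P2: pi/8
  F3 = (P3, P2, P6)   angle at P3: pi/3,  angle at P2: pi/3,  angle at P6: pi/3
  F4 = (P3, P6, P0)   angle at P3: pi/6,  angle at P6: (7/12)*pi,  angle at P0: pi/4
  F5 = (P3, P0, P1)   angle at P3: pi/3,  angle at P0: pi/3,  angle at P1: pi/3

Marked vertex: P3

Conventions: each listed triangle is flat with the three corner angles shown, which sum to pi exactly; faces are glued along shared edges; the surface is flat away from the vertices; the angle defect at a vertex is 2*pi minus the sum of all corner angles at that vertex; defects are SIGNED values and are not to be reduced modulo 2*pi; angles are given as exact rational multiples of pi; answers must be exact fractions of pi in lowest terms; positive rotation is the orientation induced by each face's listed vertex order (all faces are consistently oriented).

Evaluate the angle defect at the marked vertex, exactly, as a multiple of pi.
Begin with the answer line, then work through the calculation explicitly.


Answer: defect(P3) = -pi/4

Sum of corner angles at P3: (9/4)*pi
defect = 2*pi - (9/4)*pi


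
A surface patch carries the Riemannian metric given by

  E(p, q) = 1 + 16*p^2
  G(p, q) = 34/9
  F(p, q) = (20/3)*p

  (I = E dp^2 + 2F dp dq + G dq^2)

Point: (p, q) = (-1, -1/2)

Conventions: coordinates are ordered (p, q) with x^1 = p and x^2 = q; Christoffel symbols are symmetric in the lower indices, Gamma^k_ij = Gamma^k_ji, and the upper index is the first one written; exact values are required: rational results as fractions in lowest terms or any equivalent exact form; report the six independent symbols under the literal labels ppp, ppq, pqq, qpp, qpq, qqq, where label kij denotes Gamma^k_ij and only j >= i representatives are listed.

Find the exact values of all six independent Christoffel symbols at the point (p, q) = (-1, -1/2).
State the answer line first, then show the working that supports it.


Answer: Gamma_ppp = -72/89, Gamma_ppq = 0, Gamma_pqq = 0, Gamma_qpp = 30/89, Gamma_qpq = 0, Gamma_qqq = 0

E = 17, F = -20/3, G = 34/9 at the point
E_p = -32, E_q = 0, F_p = 20/3, F_q = 0, G_p = 0, G_q = 0
EG - F^2 = 178/9;  g^inv = (9/178) * [[34/9, 20/3], [20/3, 17]]
first-kind symbols [ij,l] = (1/2)(d_i g_jl + d_j g_il - d_l g_ij): [pp,p] = E_p/2 = -16, [pp,q] = F_p - E_q/2 = 20/3, [pq,p] = E_q/2 = 0, [pq,q] = G_p/2 = 0, [qq,p] = F_q - G_p/2 = 0, [qq,q] = G_q/2 = 0
Gamma^p_ij = (G*[ij,p] - F*[ij,q])/(EG - F^2), Gamma^q_ij = (E*[ij,q] - F*[ij,p])/(EG - F^2)


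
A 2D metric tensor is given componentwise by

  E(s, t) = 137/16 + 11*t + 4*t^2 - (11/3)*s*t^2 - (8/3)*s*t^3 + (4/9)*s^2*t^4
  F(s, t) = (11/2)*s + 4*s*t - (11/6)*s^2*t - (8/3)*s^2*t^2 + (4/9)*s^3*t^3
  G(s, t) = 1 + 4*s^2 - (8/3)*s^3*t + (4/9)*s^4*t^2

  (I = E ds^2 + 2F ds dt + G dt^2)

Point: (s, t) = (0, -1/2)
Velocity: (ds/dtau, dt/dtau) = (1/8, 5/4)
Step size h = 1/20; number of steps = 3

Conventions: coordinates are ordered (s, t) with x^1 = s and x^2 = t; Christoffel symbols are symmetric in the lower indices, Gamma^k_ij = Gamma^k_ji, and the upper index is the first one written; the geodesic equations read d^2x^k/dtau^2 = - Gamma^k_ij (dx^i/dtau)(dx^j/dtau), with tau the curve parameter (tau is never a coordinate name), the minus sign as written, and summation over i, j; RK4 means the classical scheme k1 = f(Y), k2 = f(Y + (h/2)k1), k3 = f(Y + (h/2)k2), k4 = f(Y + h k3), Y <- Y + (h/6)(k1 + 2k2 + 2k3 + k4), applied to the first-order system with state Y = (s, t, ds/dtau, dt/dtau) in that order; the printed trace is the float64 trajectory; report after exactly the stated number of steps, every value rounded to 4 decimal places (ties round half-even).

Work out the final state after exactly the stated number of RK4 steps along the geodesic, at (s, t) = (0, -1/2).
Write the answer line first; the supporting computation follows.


Answer: s = 0.0161, t = -0.3125, ds/dtau = 0.0921, dt/dtau = 1.2497

f(Y) = (ds/dtau, dt/dtau, -Gamma^s_ij Y'^i Y'^j, -Gamma^t_ij Y'^i Y'^j) with the Gammas evaluated at the stage position; h = 0.050000; intermediate values shown to 6 dp
step 0: s = 0.0000, t = -0.5000, ds/dtau = 0.1250, dt/dtau = 1.2500
step 1:
  k1: at (s, t) = (0.000000, -0.500000), (ds/dtau, dt/dtau) = (0.125000, 1.250000); Gamma_sss = -0.071795, Gamma_sst = 0.861538, Gamma_stt = 0.000000, Gamma_tss = 0.000000, Gamma_tst = 0.000000, Gamma_ttt = 0.000000; k1 = (0.125000, 1.250000, -0.268109, 0.000000)
  k2: at (s, t) = (0.003125, -0.468750), (ds/dtau, dt/dtau) = (0.118297, 1.250000); Gamma_sss = -0.061967, Gamma_sst = 0.846876, Gamma_stt = -0.000003, Gamma_tss = -0.000214, Gamma_tst = 0.002922, Gamma_ttt = 0.000000; k2 = (0.118297, 1.250000, -0.249586, -0.000861)
  k3: at (s, t) = (0.002957, -0.468750), (ds/dtau, dt/dtau) = (0.118760, 1.249978); Gamma_sss = -0.061966, Gamma_sst = 0.846826, Gamma_stt = -0.000002, Gamma_tss = -0.000202, Gamma_tst = 0.002765, Gamma_ttt = 0.000000; k3 = (0.118760, 1.249978, -0.250541, -0.000818)
  k4: at (s, t) = (0.005938, -0.437501), (ds/dtau, dt/dtau) = (0.112473, 1.249959); Gamma_sss = -0.052995, Gamma_sst = 0.832050, Gamma_stt = -0.000010, Gamma_tss = -0.000336, Gamma_tst = 0.005277, Gamma_ttt = 0.000000; k4 = (0.112473, 1.249959, -0.233264, -0.001479)
  Y <- Y + (h/6)(k1 + 2k2 + 2k3 + k4): s = 0.0059, t = -0.4375, ds/dtau = 0.1125, dt/dtau = 1.2500
step 2:
  k1: at (s, t) = (0.005930, -0.437501), (ds/dtau, dt/dtau) = (0.112486, 1.249960); Gamma_sss = -0.052995, Gamma_sst = 0.832048, Gamma_stt = -0.000010, Gamma_tss = -0.000336, Gamma_tst = 0.005270, Gamma_ttt = 0.000000; k1 = (0.112486, 1.249960, -0.233292, -0.001477)
  k2: at (s, t) = (0.008742, -0.406252), (ds/dtau, dt/dtau) = (0.106654, 1.249923); Gamma_sss = -0.044853, Gamma_sst = 0.817232, Gamma_stt = -0.000021, Gamma_tss = -0.000405, Gamma_tst = 0.007387, Gamma_ttt = 0.000000; k2 = (0.106654, 1.249923, -0.217347, -0.001965)
  k3: at (s, t) = (0.008596, -0.406253), (ds/dtau, dt/dtau) = (0.107053, 1.249911); Gamma_sss = -0.044853, Gamma_sst = 0.817198, Gamma_stt = -0.000020, Gamma_tss = -0.000399, Gamma_tst = 0.007263, Gamma_ttt = 0.000000; k3 = (0.107053, 1.249911, -0.218147, -0.001939)
  k4: at (s, t) = (0.011283, -0.375005), (ds/dtau, dt/dtau) = (0.101579, 1.249863); Gamma_sss = -0.037509, Gamma_sst = 0.802432, Gamma_stt = -0.000034, Gamma_tss = -0.000424, Gamma_tst = 0.009071, Gamma_ttt = 0.000000; k4 = (0.101579, 1.249863, -0.203313, -0.002298)
  Y <- Y + (h/6)(k1 + 2k2 + 2k3 + k4): s = 0.0113, t = -0.3750, ds/dtau = 0.1016, dt/dtau = 1.2499
step 3:
  k1: at (s, t) = (0.011276, -0.375005), (ds/dtau, dt/dtau) = (0.101590, 1.249863); Gamma_sss = -0.037509, Gamma_sst = 0.802430, Gamma_stt = -0.000034, Gamma_tss = -0.000424, Gamma_tst = 0.009065, Gamma_ttt = 0.000000; k1 = (0.101590, 1.249863, -0.203334, -0.002297)
  k2: at (s, t) = (0.013815, -0.343758), (ds/dtau, dt/dtau) = (0.096506, 1.249806); Gamma_sss = -0.030932, Gamma_sst = 0.787762, Gamma_stt = -0.000050, Gamma_tss = -0.000415, Gamma_tst = 0.010576, Gamma_ttt = -0.000001; k2 = (0.096506, 1.249806, -0.189665, -0.002546)
  k3: at (s, t) = (0.013688, -0.343760), (ds/dtau, dt/dtau) = (0.096848, 1.249799); Gamma_sss = -0.030932, Gamma_sst = 0.787740, Gamma_stt = -0.000049, Gamma_tss = -0.000411, Gamma_tst = 0.010478, Gamma_ttt = -0.000001; k3 = (0.096848, 1.249799, -0.190331, -0.002532)
  k4: at (s, t) = (0.016118, -0.312515), (ds/dtau, dt/dtau) = (0.092073, 1.249737); Gamma_sss = -0.025088, Gamma_sst = 0.773230, Gamma_stt = -0.000067, Gamma_tss = -0.000381, Gamma_tst = 0.011755, Gamma_ttt = -0.000001; k4 = (0.092073, 1.249737, -0.177630, -0.002701)
  Y <- Y + (h/6)(k1 + 2k2 + 2k3 + k4): s = 0.0161, t = -0.3125, ds/dtau = 0.0921, dt/dtau = 1.2497


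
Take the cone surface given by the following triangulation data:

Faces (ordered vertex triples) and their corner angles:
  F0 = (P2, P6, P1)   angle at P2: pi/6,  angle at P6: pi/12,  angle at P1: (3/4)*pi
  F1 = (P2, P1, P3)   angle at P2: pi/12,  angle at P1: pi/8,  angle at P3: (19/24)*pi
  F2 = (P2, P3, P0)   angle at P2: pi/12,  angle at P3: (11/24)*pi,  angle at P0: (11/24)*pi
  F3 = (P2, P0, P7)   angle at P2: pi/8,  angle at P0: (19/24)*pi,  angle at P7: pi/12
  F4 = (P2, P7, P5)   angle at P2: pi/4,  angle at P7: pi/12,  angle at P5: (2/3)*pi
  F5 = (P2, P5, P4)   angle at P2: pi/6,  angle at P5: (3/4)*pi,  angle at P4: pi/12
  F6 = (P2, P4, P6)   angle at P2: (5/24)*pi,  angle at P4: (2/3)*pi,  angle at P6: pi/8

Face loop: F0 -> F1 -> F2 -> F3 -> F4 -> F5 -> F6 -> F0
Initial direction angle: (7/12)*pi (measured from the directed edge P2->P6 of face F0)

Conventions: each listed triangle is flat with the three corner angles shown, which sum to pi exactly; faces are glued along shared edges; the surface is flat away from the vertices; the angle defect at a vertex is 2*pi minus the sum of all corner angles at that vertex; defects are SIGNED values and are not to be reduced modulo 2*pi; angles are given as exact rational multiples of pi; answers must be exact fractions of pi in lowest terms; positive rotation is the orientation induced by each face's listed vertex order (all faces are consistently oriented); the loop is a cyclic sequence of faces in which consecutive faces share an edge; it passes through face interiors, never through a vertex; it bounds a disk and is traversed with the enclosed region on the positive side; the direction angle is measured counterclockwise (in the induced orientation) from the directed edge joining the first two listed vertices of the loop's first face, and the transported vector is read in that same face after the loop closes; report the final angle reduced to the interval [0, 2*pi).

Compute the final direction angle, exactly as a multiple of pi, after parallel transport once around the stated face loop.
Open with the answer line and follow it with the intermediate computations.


Answer: final direction angle = (3/2)*pi

enclosed vertex P2: corner angles sum to (13/12)*pi, defect = 2*pi - (13/12)*pi = (11/12)*pi
final direction = starting direction + enclosed defect total, reduced mod 2*pi (induced orientation)
final angle = (7/12)*pi + (11/12)*pi = (3/2)*pi (mod 2*pi)


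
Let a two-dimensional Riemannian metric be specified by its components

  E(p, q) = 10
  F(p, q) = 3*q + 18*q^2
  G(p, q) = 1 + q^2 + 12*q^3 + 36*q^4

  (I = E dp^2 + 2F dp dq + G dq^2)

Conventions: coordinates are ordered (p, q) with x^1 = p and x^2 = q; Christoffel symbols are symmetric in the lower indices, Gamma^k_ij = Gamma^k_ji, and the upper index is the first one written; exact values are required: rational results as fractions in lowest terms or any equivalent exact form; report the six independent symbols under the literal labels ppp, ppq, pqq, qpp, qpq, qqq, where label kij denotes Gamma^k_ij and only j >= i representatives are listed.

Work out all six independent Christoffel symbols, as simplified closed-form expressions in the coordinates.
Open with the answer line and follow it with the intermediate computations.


Answer: Gamma_ppp = 0, Gamma_ppq = 0, Gamma_pqq = (36*q + 3)/(36*q^4 + 12*q^3 + q^2 + 10), Gamma_qpp = 0, Gamma_qpq = 0, Gamma_qqq = (72*q^3 + 18*q^2 + q)/(36*q^4 + 12*q^3 + q^2 + 10)

E = 10; F = 3*q + 18*q^2; G = 1 + q^2 + 12*q^3 + 36*q^4
Gamma^k_ij = (1/2) g^{kl} (d_i g_jl + d_j g_il - d_l g_ij), with g^inv = (1/(EG-F^2)) [[G, -F], [-F, E]]
first partials: E_p = 0, E_q = 0, F_p = 0, F_q = 3 + 36*q, G_p = 0, G_q = 2*q + 36*q^2 + 144*q^3
D = EG - F^2 = 10 + q^2 + 12*q^3 + 36*q^4
expanded: Gamma^p_pp = (G E_p - 2F F_p + F E_q)/(2D), Gamma^p_pq = (G E_q - F G_p)/(2D), Gamma^p_qq = (2G F_q - G G_p - F G_q)/(2D), Gamma^q_pp = (2E F_p - E E_q - F E_p)/(2D), Gamma^q_pq = (E G_p - F E_q)/(2D), Gamma^q_qq = (E G_q - 2F F_q + F G_p)/(2D); substitute and cancel common factors


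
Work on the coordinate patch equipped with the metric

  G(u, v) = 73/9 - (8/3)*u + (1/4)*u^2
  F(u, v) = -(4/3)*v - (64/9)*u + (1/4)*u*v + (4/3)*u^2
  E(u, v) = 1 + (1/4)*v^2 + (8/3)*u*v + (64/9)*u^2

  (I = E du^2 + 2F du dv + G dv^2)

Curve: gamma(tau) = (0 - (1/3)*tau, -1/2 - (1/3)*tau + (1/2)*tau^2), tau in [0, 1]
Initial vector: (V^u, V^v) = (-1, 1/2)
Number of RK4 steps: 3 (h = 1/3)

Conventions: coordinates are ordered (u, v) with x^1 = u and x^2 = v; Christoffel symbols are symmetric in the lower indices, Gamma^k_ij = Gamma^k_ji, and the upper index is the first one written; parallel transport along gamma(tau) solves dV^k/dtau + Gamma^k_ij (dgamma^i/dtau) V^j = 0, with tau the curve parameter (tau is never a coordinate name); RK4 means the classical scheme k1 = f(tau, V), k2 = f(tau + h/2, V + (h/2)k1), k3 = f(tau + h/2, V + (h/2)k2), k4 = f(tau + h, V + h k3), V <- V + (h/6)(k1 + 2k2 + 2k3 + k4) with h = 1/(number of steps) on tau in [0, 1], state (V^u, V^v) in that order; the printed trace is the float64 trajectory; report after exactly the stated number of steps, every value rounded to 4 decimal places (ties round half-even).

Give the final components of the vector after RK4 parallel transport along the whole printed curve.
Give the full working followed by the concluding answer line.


gamma'(tau) = (-1/3, -1/3 + tau); f(tau, V)^k = -Gamma^k_ij(gamma(tau)) gamma'^i(tau) V^j; h = 1/3; intermediate values shown to 6 dp
curve data and Christoffel symbols at the stage parameters:
  tau = 0.000000: gamma = (0.000000, -0.500000), gamma' = (-0.333333, -0.333333); Gamma_uuu = -0.081563, Gamma_uuv = -0.015293, Gamma_uvv = 0.000000, Gamma_vuu = -0.870008, Gamma_vuv = -0.163127, Gamma_vvv = 0.000000
  tau = 0.166667: gamma = (-0.055556, -0.541667), gamma' = (-0.333333, -0.166667); Gamma_uuu = -0.132449, Gamma_uuv = -0.024834, Gamma_uvv = 0.000000, Gamma_vuu = -0.851772, Gamma_vuv = -0.159707, Gamma_vvv = 0.000000
  tau = 0.333333: gamma = (-0.111111, -0.555556), gamma' = (-0.333333, 0.000000); Gamma_uuu = -0.175155, Gamma_uuv = -0.032842, Gamma_uvv = 0.000000, Gamma_vuu = -0.830574, Gamma_vuv = -0.155733, Gamma_vvv = 0.000000
  tau = 0.500000: gamma = (-0.166667, -0.541667), gamma' = (-0.333333, 0.166667); Gamma_uuu = -0.210203, Gamma_uuv = -0.039413, Gamma_uvv = 0.000000, Gamma_vuu = -0.808159, Gamma_vuv = -0.151530, Gamma_vvv = 0.000000
  tau = 0.666667: gamma = (-0.222222, -0.500000), gamma' = (-0.333333, 0.333333); Gamma_uuu = -0.238374, Gamma_uuv = -0.044695, Gamma_uvv = 0.000000, Gamma_vuu = -0.785847, Gamma_vuv = -0.147346, Gamma_vvv = 0.000000
  tau = 0.833333: gamma = (-0.277778, -0.430556), gamma' = (-0.333333, 0.500000); Gamma_uuu = -0.260537, Gamma_uuv = -0.048851, Gamma_uvv = 0.000000, Gamma_vuu = -0.764578, Gamma_vuv = -0.143358, Gamma_vvv = 0.000000
  tau = 1.000000: gamma = (-0.333333, -0.333333), gamma' = (-0.333333, 0.666667); Gamma_uuu = -0.277541, Gamma_uuv = -0.052039, Gamma_uvv = 0.000000, Gamma_vuu = -0.744979, Gamma_vuv = -0.139684, Gamma_vvv = 0.000000
step 0: V^u = -1.0000, V^v = 0.5000
step 1: k1 = (0.029737, 0.317191), k2 = (0.043473, 0.279571), k3 = (0.043414, 0.279193), k4 = (0.051048, 0.242065); V <- V + (h/6)(k1 + 2k2 + 2k3 + k4): V^u = -0.9859, V^v = 0.5932
step 2: k1 = (0.051066, 0.242151), k2 = (0.053737, 0.206602), k3 = (0.053787, 0.206793), k4 = (0.052625, 0.173489); V <- V + (h/6)(k1 + 2k2 + 2k3 + k4): V^u = -0.9682, V^v = 0.6622
step 3: k1 = (0.052638, 0.173532), k2 = (0.048631, 0.142714), k3 = (0.048756, 0.143082), k4 = (0.042726, 0.114686); V <- V + (h/6)(k1 + 2k2 + 2k3 + k4): V^u = -0.9520, V^v = 0.7099

Answer: V^u = -0.9520, V^v = 0.7099


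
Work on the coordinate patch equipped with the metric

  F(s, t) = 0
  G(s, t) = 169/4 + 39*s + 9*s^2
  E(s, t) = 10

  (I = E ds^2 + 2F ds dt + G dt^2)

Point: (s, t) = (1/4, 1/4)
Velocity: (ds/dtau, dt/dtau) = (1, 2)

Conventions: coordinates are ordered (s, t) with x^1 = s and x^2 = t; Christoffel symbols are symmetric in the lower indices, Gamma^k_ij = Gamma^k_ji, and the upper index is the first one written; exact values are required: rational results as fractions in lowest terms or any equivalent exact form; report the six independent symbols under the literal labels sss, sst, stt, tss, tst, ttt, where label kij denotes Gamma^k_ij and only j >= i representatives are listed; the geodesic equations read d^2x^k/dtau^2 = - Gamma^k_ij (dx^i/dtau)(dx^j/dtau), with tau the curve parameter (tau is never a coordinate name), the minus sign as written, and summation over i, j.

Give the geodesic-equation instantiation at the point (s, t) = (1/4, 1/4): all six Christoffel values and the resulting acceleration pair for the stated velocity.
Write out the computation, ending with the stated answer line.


E = 10, F = 0, G = 841/16 at the point
E_s = 0, E_t = 0, F_s = 0, F_t = 0, G_s = 87/2, G_t = 0
EG - F^2 = 4205/8;  g^inv = (8/4205) * [[841/16, 0], [0, 10]]
first-kind symbols [ij,l] = (1/2)(d_i g_jl + d_j g_il - d_l g_ij): [ss,s] = E_s/2 = 0, [ss,t] = F_s - E_t/2 = 0, [st,s] = E_t/2 = 0, [st,t] = G_s/2 = 87/4, [tt,s] = F_t - G_s/2 = -87/4, [tt,t] = G_t/2 = 0
Gamma^s_ij = (G*[ij,s] - F*[ij,t])/(EG - F^2), Gamma^t_ij = (E*[ij,t] - F*[ij,s])/(EG - F^2)
Gamma_sss = 0, Gamma_sst = 0, Gamma_stt = -87/40, Gamma_tss = 0, Gamma_tst = 12/29, Gamma_ttt = 0
d^2s/dtau^2 = -(Gamma_sss*(1)^2 + 2*Gamma_sst*(1)*(2) + Gamma_stt*(2)^2) = 87/10
d^2t/dtau^2 = -(Gamma_tss*(1)^2 + 2*Gamma_tst*(1)*(2) + Gamma_ttt*(2)^2) = -48/29

Answer: Gamma_sss = 0, Gamma_sst = 0, Gamma_stt = -87/40, Gamma_tss = 0, Gamma_tst = 12/29, Gamma_ttt = 0; accelerations (d^2s/dtau^2, d^2t/dtau^2) = (87/10, -48/29)


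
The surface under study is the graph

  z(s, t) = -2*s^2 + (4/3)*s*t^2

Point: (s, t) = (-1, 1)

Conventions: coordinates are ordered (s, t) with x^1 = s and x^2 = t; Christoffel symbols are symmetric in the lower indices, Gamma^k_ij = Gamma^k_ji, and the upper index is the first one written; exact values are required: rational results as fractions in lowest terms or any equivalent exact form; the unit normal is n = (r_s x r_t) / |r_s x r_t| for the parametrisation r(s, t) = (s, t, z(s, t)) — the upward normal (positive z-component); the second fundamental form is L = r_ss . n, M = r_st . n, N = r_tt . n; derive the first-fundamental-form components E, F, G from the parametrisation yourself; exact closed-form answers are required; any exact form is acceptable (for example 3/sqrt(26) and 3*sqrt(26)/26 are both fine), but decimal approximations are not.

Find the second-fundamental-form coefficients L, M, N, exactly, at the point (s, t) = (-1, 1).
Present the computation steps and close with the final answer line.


z_s = 16/3, z_t = -8/3, z_ss = -4, z_st = 8/3, z_tt = -8/3
E = 265/9, F = -128/9, G = 73/9; answer radicand W^2 = 329/9
unnormalised second-form numerators: l = -4, m = 8/3, n = -8/3; L = l/sqrt(329/9), and similarly M = m/sqrt(W^2), N = n/sqrt(W^2)

Answer: L = -12*sqrt(329)/329, M = 8*sqrt(329)/329, N = -8*sqrt(329)/329


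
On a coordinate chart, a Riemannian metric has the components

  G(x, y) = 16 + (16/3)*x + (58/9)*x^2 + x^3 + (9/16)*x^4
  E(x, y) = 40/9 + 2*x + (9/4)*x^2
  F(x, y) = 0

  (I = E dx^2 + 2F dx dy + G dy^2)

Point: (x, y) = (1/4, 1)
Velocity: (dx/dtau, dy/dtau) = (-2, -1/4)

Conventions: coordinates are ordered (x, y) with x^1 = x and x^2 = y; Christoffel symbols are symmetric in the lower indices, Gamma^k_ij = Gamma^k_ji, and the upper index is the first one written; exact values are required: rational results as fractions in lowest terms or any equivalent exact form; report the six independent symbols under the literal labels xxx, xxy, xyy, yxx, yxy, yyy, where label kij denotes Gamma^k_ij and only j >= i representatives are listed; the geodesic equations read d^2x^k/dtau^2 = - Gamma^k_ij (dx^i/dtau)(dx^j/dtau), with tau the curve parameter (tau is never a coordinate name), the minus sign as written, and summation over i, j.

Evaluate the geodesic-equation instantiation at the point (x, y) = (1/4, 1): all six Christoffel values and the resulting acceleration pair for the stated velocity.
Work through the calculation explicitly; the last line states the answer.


E = 2929/576, F = 0, G = 654481/36864 at the point
E_x = 25/8, E_y = 0, F_x = 0, F_y = 0, G_x = 20225/2304, G_y = 0
EG - F^2 = 1916974849/21233664;  g^inv = (21233664/1916974849) * [[654481/36864, 0], [0, 2929/576]]
first-kind symbols [ij,l] = (1/2)(d_i g_jl + d_j g_il - d_l g_ij): [xx,x] = E_x/2 = 25/16, [xx,y] = F_x - E_y/2 = 0, [xy,x] = E_y/2 = 0, [xy,y] = G_x/2 = 20225/4608, [yy,x] = F_y - G_x/2 = -20225/4608, [yy,y] = G_y/2 = 0
Gamma^x_ij = (G*[ij,x] - F*[ij,y])/(EG - F^2), Gamma^y_ij = (E*[ij,y] - F*[ij,x])/(EG - F^2)
Gamma_xxx = 900/2929, Gamma_xxy = 0, Gamma_xyy = -20225/23432, Gamma_yxx = 0, Gamma_yxy = 200/809, Gamma_yyy = 0
d^2x/dtau^2 = -(Gamma_xxx*(-2)^2 + 2*Gamma_xxy*(-2)*(-1/4) + Gamma_xyy*(-1/4)^2) = -440575/374912
d^2y/dtau^2 = -(Gamma_yxx*(-2)^2 + 2*Gamma_yxy*(-2)*(-1/4) + Gamma_yyy*(-1/4)^2) = -200/809

Answer: Gamma_xxx = 900/2929, Gamma_xxy = 0, Gamma_xyy = -20225/23432, Gamma_yxx = 0, Gamma_yxy = 200/809, Gamma_yyy = 0; accelerations (d^2x/dtau^2, d^2y/dtau^2) = (-440575/374912, -200/809)


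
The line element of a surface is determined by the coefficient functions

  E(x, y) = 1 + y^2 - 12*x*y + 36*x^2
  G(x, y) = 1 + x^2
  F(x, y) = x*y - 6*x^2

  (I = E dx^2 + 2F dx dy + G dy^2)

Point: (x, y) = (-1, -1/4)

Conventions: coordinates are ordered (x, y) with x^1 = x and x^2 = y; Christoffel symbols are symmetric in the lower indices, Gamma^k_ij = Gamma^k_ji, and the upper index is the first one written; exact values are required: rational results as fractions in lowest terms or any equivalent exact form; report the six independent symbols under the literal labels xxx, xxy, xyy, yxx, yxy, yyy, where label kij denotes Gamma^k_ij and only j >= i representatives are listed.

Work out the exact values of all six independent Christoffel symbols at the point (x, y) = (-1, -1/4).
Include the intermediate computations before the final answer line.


E = 545/16, F = -23/4, G = 2 at the point
E_x = -69, E_y = 23/2, F_x = 47/4, F_y = -1, G_x = -2, G_y = 0
EG - F^2 = 561/16;  g^inv = (16/561) * [[2, 23/4], [23/4, 545/16]]
first-kind symbols [ij,l] = (1/2)(d_i g_jl + d_j g_il - d_l g_ij): [xx,x] = E_x/2 = -69/2, [xx,y] = F_x - E_y/2 = 6, [xy,x] = E_y/2 = 23/4, [xy,y] = G_x/2 = -1, [yy,x] = F_y - G_x/2 = 0, [yy,y] = G_y/2 = 0
Gamma^x_ij = (G*[ij,x] - F*[ij,y])/(EG - F^2), Gamma^y_ij = (E*[ij,y] - F*[ij,x])/(EG - F^2)

Answer: Gamma_xxx = -184/187, Gamma_xxy = 92/561, Gamma_xyy = 0, Gamma_yxx = 32/187, Gamma_yxy = -16/561, Gamma_yyy = 0


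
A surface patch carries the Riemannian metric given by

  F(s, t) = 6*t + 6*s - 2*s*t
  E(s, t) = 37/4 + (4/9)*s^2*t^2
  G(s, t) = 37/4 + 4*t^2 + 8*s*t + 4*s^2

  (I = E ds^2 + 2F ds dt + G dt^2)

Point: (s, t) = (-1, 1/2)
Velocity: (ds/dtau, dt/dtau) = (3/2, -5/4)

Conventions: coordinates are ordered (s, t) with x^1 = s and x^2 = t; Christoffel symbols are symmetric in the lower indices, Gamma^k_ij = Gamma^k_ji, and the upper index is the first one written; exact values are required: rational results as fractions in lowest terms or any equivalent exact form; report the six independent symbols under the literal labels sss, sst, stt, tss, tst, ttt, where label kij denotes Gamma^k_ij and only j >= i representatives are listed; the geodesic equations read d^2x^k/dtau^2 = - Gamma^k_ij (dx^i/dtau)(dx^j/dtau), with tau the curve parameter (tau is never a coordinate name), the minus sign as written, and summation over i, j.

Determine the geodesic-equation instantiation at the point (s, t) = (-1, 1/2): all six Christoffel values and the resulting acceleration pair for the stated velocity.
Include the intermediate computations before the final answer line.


E = 337/36, F = -2, G = 41/4 at the point
E_s = -2/9, E_t = 4/9, F_s = 5, F_t = 8, G_s = -4, G_t = -4
EG - F^2 = 13241/144;  g^inv = (144/13241) * [[41/4, 2], [2, 337/36]]
first-kind symbols [ij,l] = (1/2)(d_i g_jl + d_j g_il - d_l g_ij): [ss,s] = E_s/2 = -1/9, [ss,t] = F_s - E_t/2 = 43/9, [st,s] = E_t/2 = 2/9, [st,t] = G_s/2 = -2, [tt,s] = F_t - G_s/2 = 10, [tt,t] = G_t/2 = -2
Gamma^s_ij = (G*[ij,s] - F*[ij,t])/(EG - F^2), Gamma^t_ij = (E*[ij,t] - F*[ij,s])/(EG - F^2)
Gamma_sss = 1212/13241, Gamma_sst = -248/13241, Gamma_stt = 14184/13241, Gamma_tss = 57676/119169, Gamma_tst = -2632/13241, Gamma_ttt = 184/13241
d^2s/dtau^2 = -(Gamma_sss*(3/2)^2 + 2*Gamma_sst*(3/2)*(-5/4) + Gamma_stt*(-5/4)^2) = -51639/26482
d^2t/dtau^2 = -(Gamma_tss*(3/2)^2 + 2*Gamma_tst*(3/2)*(-5/4) + Gamma_ttt*(-5/4)^2) = -49153/26482

Answer: Gamma_sss = 1212/13241, Gamma_sst = -248/13241, Gamma_stt = 14184/13241, Gamma_tss = 57676/119169, Gamma_tst = -2632/13241, Gamma_ttt = 184/13241; accelerations (d^2s/dtau^2, d^2t/dtau^2) = (-51639/26482, -49153/26482)


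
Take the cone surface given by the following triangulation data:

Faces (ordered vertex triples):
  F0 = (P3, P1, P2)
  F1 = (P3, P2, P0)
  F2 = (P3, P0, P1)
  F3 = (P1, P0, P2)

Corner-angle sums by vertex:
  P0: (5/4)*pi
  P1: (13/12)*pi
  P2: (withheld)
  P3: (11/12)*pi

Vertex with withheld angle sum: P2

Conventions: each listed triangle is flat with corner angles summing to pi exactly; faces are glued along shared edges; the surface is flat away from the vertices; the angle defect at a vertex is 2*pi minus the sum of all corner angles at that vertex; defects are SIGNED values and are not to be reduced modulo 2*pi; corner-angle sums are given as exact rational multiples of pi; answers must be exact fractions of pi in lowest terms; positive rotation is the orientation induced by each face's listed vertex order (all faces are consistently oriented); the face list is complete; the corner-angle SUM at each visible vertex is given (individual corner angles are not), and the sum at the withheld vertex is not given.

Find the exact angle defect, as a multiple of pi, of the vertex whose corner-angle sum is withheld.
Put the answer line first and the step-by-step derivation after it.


Answer: defect(P2) = (5/4)*pi

V = 4, E = 6, F = 4; chi = V - E + F = 2
Gauss-Bonnet: total defect = 2*pi*chi = 4*pi; visible defects sum to (11/4)*pi


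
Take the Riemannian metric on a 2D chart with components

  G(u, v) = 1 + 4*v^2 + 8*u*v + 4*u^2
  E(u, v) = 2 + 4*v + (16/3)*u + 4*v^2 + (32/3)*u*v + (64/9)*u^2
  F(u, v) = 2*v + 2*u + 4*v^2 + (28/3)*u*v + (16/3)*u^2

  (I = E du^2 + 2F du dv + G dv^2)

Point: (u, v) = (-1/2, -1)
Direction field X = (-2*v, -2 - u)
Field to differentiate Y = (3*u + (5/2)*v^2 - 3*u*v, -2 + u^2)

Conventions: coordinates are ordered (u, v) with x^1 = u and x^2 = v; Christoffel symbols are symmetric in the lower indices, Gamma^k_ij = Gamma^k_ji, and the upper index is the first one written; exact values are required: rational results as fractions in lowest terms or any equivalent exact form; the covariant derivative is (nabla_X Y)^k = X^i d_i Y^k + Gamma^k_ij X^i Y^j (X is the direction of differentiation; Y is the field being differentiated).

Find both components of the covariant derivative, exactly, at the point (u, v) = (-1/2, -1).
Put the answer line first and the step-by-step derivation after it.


Answer: (nabla_X Y)^u = 2459/139, (nabla_X Y)^v = -797/556

E = 58/9, F = 7, G = 10 at the point
E_u = -112/9, E_v = -28/3, F_u = -38/3, F_v = -32/3, G_u = -12, G_v = -12
EG - F^2 = 139/9;  g^inv = (9/139) * [[10, -7], [-7, 58/9]]
first-kind symbols [ij,l] = (1/2)(d_i g_jl + d_j g_il - d_l g_ij): [uu,u] = E_u/2 = -56/9, [uu,v] = F_u - E_v/2 = -8, [uv,u] = E_v/2 = -14/3, [uv,v] = G_u/2 = -6, [vv,u] = F_v - G_u/2 = -14/3, [vv,v] = G_v/2 = -6
Gamma^u_ij = (G*[ij,u] - F*[ij,v])/(EG - F^2), Gamma^v_ij = (E*[ij,v] - F*[ij,u])/(EG - F^2)
Gamma_uuu = -56/139, Gamma_uuv = -42/139, Gamma_uvv = -42/139, Gamma_vuu = -72/139, Gamma_vuv = -54/139, Gamma_vvv = -54/139
X = (2, -3/2), Y = (-1/2, -7/4) at the point


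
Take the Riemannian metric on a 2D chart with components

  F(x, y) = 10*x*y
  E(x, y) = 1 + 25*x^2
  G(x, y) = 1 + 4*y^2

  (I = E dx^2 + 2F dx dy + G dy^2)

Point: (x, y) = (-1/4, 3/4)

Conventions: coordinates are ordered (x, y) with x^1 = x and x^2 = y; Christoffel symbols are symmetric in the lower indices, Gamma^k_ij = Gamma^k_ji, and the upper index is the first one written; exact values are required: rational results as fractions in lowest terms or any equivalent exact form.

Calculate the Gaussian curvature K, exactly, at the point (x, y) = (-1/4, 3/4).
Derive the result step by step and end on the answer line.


E = 41/16, F = -15/8, G = 13/4, EG - F^2 = 77/16 at the point
E_x = -25/2, E_y = 0, F_x = 15/2, F_y = -5/2, G_x = 0, G_y = 6
E_yy = 0, F_xy = 10, G_xx = 0
K follows from Brioschi's formula, (det M1 - det M2)/(EG - F^2)^2.
M1 = [[-E_yy/2 + F_xy - G_xx/2, E_x/2, F_x - E_y/2], [F_y - G_x/2, E, F], [G_y/2, F, G]] = [[10, -25/4, 15/2], [-5/2, 41/16, -15/8], [3, -15/8, 13/4]]; det M1 = 10
M2 = [[0, E_y/2, G_x/2], [E_y/2, E, F], [G_x/2, F, G]] = [[0, 0, 0], [0, 41/16, -15/8], [0, -15/8, 13/4]]; det M2 = 0
det M1 - det M2 = 10; K = 10 / (77/16)^2 = 2560/5929

Answer: K = 2560/5929
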